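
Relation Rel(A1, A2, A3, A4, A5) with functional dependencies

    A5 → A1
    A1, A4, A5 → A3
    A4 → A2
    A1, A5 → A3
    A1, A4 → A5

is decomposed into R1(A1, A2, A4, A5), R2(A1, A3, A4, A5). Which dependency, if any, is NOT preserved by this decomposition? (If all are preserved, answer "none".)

A5 → A1 lies within R1.
A1, A4, A5 → A3 lies within R2.
A4 → A2 lies within R1.
A1, A5 → A3 lies within R2.
A1, A4 → A5 lies within R1.
Every dependency is enforceable on the fragments, so the decomposition is dependency-preserving.

none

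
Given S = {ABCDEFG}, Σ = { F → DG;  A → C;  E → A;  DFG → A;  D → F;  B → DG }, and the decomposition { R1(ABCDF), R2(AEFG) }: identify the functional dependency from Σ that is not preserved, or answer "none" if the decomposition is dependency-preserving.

none

F → DG: restricted closure across fragments reaches DG.
A → C lies within R1.
E → A lies within R2.
DFG → A: restricted closure across fragments reaches A.
D → F lies within R1.
B → DG: restricted closure across fragments reaches DG.
Every dependency is enforceable on the fragments, so the decomposition is dependency-preserving.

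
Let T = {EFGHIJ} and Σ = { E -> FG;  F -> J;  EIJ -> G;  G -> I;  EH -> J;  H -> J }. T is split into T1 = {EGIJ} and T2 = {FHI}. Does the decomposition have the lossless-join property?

Common attributes: T1 ∩ T2 = {I}.
No dependency enlarges {I}, so (I)⁺ = {I}.
The closure contains neither all of T1 = {EGIJ} nor all of T2 = {FHI}, so the common attributes are not a superkey of either fragment. The join is lossy.

No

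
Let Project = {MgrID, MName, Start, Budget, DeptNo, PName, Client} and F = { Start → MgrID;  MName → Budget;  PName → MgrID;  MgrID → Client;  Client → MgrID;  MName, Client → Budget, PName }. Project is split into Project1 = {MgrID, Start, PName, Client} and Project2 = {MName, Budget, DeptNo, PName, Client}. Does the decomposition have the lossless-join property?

No

Common attributes: Project1 ∩ Project2 = {PName, Client}.
Closure of {PName, Client}: PName → MgrID applies, adding MgrID. So (PName, Client)⁺ = {MgrID, PName, Client}.
The closure contains neither all of Project1 = {MgrID, Start, PName, Client} nor all of Project2 = {MName, Budget, DeptNo, PName, Client}, so the common attributes are not a superkey of either fragment. The join is lossy.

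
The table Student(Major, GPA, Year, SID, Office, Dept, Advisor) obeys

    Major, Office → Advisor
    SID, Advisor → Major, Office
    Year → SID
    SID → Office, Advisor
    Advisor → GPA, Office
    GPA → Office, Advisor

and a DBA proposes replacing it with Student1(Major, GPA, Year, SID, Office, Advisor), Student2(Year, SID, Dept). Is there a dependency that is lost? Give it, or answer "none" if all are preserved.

Major, Office → Advisor lies within Student1.
SID, Advisor → Major, Office lies within Student1.
Year → SID lies within Student1.
SID → Office, Advisor lies within Student1.
Advisor → GPA, Office lies within Student1.
GPA → Office, Advisor lies within Student1.
Every dependency is enforceable on the fragments, so the decomposition is dependency-preserving.

none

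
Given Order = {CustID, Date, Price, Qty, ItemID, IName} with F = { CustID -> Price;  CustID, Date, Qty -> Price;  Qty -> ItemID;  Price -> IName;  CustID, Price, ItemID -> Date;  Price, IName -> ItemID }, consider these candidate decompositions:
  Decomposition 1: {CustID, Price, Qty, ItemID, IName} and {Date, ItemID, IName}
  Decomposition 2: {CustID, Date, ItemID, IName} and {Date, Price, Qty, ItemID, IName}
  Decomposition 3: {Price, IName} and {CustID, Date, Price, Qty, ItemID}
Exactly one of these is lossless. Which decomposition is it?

Decomposition 3

Decomposition 1: common = {ItemID, IName}, closure = {ItemID, IName} → lossy.
Decomposition 2: common = {Date, ItemID, IName}, closure = {Date, ItemID, IName} → lossy.
Decomposition 3: common = {Price}, closure = {Price, ItemID, IName} → lossless.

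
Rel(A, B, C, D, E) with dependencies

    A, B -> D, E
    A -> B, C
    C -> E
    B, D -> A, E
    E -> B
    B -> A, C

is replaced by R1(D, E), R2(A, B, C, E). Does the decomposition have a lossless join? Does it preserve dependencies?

Lossless test: (E)⁺ = {A, B, C, D, E}, which contains all of one fragment — lossless.
Dependency preservation: A, B → D, E; B, D → A, E are not contained in any single fragment, but the restricted closure of each left-hand side across the fragments still reaches the right-hand side; the remaining FDs each lie inside some fragment. All dependencies are preserved.

lossless and dependency-preserving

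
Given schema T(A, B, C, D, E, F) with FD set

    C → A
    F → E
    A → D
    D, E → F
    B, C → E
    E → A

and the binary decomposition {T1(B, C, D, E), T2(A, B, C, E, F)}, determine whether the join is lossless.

Yes

Common attributes: T1 ∩ T2 = {B, C, E}.
Closure of {B, C, E}: C → A applies, adding A; A → D applies, adding D; D, E → F applies, adding F. So (B, C, E)⁺ = {A, B, C, D, E, F}.
This closure contains every attribute of T1, so T1 ∩ T2 → T1. The join is lossless.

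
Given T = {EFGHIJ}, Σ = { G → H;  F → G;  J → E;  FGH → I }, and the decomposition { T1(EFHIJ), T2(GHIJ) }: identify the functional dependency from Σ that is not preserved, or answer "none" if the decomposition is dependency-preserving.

Check F → G: no single fragment contains all of {FG}, and the restricted closure of {F} across the fragments never reaches {G}.
G → H is preserved.
J → E is preserved.
FGH → I is preserved.

F → G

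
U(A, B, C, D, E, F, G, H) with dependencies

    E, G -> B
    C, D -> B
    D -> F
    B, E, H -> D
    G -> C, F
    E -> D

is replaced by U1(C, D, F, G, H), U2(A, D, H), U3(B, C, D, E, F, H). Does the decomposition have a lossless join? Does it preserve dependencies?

Lossless test (chase): Rows 1 and 3 agree on C, D; apply C, D→B and equate their B entries. Rows 1 and 2 agree on D; apply D→F and equate their F entries. No row becomes fully distinguished — the join is lossy.
Dependency preservation: E, G → B is not contained in any single fragment, but the restricted closure of its left-hand side across the fragments still reaches the right-hand side; the remaining FDs each lie inside some fragment. All dependencies are preserved.

lossy but dependency-preserving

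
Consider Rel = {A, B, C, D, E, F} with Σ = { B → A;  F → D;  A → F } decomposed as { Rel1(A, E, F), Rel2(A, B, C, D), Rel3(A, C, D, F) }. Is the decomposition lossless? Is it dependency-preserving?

Lossless test (chase): Rows 1 and 3 agree on F; apply F→D and equate their D entries. Rows 1 and 2 agree on A; apply A→F and equate their F entries. No row becomes fully distinguished — the join is lossy.
Dependency preservation: every FD's attributes lie within a single fragment, so each can be enforced locally — preserved.

lossy but dependency-preserving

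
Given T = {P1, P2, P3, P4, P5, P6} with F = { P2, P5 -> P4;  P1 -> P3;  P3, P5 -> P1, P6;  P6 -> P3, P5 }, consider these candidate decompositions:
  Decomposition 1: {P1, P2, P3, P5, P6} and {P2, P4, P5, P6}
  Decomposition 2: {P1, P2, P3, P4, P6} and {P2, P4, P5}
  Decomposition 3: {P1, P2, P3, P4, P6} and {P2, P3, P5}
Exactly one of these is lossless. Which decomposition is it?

Decomposition 1

Decomposition 1: common = {P2, P5, P6}, closure = {P1, P2, P3, P4, P5, P6} → lossless.
Decomposition 2: common = {P2, P4}, closure = {P2, P4} → lossy.
Decomposition 3: common = {P2, P3}, closure = {P2, P3} → lossy.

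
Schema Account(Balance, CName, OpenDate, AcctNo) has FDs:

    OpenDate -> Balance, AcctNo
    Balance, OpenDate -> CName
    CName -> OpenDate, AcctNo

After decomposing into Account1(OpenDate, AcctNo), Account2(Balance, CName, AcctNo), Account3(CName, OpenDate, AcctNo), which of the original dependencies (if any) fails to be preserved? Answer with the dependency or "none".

OpenDate → Balance, AcctNo: restricted closure across fragments reaches Balance, AcctNo.
Balance, OpenDate → CName: restricted closure across fragments reaches CName.
CName → OpenDate, AcctNo lies within Account3.
Every dependency is enforceable on the fragments, so the decomposition is dependency-preserving.

none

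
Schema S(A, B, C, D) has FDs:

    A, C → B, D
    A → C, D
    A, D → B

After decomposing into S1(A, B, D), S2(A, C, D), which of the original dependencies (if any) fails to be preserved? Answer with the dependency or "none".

none

A, C → B, D: restricted closure across fragments reaches B, D.
A → C, D lies within S2.
A, D → B lies within S1.
Every dependency is enforceable on the fragments, so the decomposition is dependency-preserving.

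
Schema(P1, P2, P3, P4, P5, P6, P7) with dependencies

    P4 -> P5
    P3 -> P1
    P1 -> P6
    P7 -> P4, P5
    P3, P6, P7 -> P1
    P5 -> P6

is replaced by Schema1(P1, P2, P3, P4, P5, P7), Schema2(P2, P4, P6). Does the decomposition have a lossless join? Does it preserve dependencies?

Lossless test: (P2, P4)⁺ = {P2, P4, P5, P6}, which contains all of one fragment — lossless.
Dependency preservation: the restricted closure of {P1} across the fragments never reaches {P6}, so P1 → P6 cannot be enforced without a join — not preserved.

lossless but not dependency-preserving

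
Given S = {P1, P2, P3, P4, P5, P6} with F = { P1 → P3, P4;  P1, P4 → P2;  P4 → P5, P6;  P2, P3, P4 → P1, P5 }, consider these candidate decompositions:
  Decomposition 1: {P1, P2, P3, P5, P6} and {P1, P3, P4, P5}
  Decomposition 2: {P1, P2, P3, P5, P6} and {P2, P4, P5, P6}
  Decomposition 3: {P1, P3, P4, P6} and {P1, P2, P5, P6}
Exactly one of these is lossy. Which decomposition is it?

Decomposition 1: common = {P1, P3, P5}, closure = {P1, P2, P3, P4, P5, P6} → lossless.
Decomposition 2: common = {P2, P5, P6}, closure = {P2, P5, P6} → lossy.
Decomposition 3: common = {P1, P6}, closure = {P1, P2, P3, P4, P5, P6} → lossless.

Decomposition 2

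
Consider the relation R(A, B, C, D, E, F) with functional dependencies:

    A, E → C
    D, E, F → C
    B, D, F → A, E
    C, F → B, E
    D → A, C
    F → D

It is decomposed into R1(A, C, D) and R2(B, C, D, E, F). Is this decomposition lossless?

Common attributes: R1 ∩ R2 = {C, D}.
Closure of {C, D}: D → A, C applies, adding A. So (C, D)⁺ = {A, C, D}.
This closure contains every attribute of R1, so R1 ∩ R2 → R1. The join is lossless.

Yes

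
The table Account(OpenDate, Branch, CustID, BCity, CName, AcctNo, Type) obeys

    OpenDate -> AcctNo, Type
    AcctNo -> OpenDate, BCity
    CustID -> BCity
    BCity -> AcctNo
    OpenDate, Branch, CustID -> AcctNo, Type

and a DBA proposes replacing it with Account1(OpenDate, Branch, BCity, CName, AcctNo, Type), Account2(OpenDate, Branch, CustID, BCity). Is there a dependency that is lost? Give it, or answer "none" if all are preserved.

OpenDate → AcctNo, Type lies within Account1.
AcctNo → OpenDate, BCity lies within Account1.
CustID → BCity lies within Account2.
BCity → AcctNo lies within Account1.
OpenDate, Branch, CustID → AcctNo, Type: restricted closure across fragments reaches AcctNo, Type.
Every dependency is enforceable on the fragments, so the decomposition is dependency-preserving.

none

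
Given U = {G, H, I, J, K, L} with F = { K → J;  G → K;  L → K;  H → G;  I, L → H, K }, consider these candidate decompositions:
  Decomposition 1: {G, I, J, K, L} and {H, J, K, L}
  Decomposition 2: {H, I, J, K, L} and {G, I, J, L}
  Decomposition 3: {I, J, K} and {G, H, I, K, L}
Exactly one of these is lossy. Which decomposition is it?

Decomposition 1: common = {J, K, L}, closure = {J, K, L} → lossy.
Decomposition 2: common = {I, J, L}, closure = {G, H, I, J, K, L} → lossless.
Decomposition 3: common = {I, K}, closure = {I, J, K} → lossless.

Decomposition 1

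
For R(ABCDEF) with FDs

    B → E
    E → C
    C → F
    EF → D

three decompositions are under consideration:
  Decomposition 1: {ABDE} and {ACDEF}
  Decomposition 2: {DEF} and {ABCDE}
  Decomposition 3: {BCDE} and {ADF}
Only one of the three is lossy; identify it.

Decomposition 1: common = {ADE}, closure = {ACDEF} → lossless.
Decomposition 2: common = {DE}, closure = {CDEF} → lossless.
Decomposition 3: common = {D}, closure = {D} → lossy.

Decomposition 3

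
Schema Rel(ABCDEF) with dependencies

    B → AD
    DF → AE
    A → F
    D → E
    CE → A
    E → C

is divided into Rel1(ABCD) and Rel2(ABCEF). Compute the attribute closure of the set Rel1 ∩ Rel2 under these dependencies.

ABCDEF

Rel1 ∩ Rel2 = {ABC}.
B → AD applies, adding D
A → F applies, adding F
D → E applies, adding E
Closure: {ABCDEF}.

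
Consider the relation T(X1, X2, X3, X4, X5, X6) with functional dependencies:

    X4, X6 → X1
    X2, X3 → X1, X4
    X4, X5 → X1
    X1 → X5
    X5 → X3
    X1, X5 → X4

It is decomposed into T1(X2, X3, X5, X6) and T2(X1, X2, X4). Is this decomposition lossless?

Common attributes: T1 ∩ T2 = {X2}.
No dependency enlarges {X2}, so (X2)⁺ = {X2}.
The closure contains neither all of T1 = {X2, X3, X5, X6} nor all of T2 = {X1, X2, X4}, so the common attributes are not a superkey of either fragment. The join is lossy.

No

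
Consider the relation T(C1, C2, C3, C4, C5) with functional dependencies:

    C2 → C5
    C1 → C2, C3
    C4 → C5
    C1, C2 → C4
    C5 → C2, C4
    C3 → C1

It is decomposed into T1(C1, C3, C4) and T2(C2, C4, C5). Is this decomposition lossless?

Yes

Common attributes: T1 ∩ T2 = {C4}.
Closure of {C4}: C4 → C5 applies, adding C5; C5 → C2, C4 applies, adding C2. So (C4)⁺ = {C2, C4, C5}.
This closure contains every attribute of T2, so T1 ∩ T2 → T2. The join is lossless.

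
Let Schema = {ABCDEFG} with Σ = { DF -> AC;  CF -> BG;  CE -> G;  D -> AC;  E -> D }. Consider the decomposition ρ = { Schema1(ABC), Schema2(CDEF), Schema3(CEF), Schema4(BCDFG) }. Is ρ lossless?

Chase test. Columns are ABCDEFG; row i has aⱼ where attribute j ∈ Schemai, else bᵢⱼ.
Initial tableau (one row per fragment):
  row 1: a1 a2 a3 b14 b15 b16 b17
  row 2: b21 b22 a3 a4 a5 a6 b27
  row 3: b31 b32 a3 b34 a5 a6 b37
  row 4: b41 a2 a3 a4 b45 a6 a7
Rows 2 and 4 agree on DF; apply DF→AC and equate their AC entries.
Rows 2 and 3 agree on CF; apply CF→BG and equate their BG entries.
Rows 2 and 4 agree on CF; apply CF→BG and equate their BG entries.
Rows 2 and 3 agree on E; apply E→D and equate their D entries.
Rows 2 and 3 agree on DF; apply DF→AC and equate their AC entries.
No row becomes fully distinguished — the join is lossy.

No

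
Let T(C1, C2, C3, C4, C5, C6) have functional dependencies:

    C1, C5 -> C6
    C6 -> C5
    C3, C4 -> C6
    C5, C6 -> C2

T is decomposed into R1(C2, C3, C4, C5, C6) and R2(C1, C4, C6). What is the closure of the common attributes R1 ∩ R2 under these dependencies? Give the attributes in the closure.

C2, C4, C5, C6

R1 ∩ R2 = {C4, C6}.
C6 → C5 applies, adding C5
C5, C6 → C2 applies, adding C2
Closure: {C2, C4, C5, C6}.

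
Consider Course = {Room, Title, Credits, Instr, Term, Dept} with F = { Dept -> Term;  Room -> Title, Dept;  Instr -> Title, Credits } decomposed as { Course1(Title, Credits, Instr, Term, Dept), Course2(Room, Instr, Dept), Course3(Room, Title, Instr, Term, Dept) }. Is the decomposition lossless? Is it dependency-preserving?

Lossless test (chase): Rows 1 and 2 agree on Dept; apply Dept→Term and equate their Term entries. Rows 2 and 3 agree on Room; apply Room→Title, Dept and equate their Title, Dept entries. Rows 1 and 2 agree on Instr; apply Instr→Title, Credits and equate their Title, Credits entries. Rows 1 and 3 agree on Instr; apply Instr→Title, Credits and equate their Title, Credits entries. Row 2 is now all distinguished symbols — the join is lossless.
Dependency preservation: every FD's attributes lie within a single fragment, so each can be enforced locally — preserved.

lossless and dependency-preserving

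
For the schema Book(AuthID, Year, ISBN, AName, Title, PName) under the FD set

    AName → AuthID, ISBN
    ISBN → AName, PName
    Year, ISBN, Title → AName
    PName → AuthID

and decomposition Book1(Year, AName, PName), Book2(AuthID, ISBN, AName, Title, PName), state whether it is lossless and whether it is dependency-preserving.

lossy but dependency-preserving

Lossless test: (AName, PName)⁺ = {AuthID, ISBN, AName, PName}, which is a superkey of neither fragment — lossy.
Dependency preservation: Year, ISBN, Title → AName is not contained in any single fragment, but the restricted closure of its left-hand side across the fragments still reaches the right-hand side; the remaining FDs each lie inside some fragment. All dependencies are preserved.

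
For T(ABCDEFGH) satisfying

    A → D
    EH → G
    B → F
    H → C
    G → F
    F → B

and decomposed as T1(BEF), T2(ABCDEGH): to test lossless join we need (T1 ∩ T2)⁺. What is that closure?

BEF

T1 ∩ T2 = {BE}.
B → F applies, adding F
Closure: {BEF}.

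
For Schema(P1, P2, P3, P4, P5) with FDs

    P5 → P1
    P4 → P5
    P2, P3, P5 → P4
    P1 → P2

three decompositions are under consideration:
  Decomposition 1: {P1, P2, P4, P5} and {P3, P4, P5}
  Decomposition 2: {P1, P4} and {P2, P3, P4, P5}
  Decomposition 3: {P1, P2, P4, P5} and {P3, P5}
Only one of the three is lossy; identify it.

Decomposition 1: common = {P4, P5}, closure = {P1, P2, P4, P5} → lossless.
Decomposition 2: common = {P4}, closure = {P1, P2, P4, P5} → lossless.
Decomposition 3: common = {P5}, closure = {P1, P2, P5} → lossy.

Decomposition 3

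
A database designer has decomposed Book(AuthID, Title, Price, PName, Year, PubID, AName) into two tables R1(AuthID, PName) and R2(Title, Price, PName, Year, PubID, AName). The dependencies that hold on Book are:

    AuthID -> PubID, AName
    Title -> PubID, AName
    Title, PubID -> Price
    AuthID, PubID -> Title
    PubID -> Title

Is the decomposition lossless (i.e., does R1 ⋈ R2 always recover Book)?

No

Common attributes: R1 ∩ R2 = {PName}.
No dependency enlarges {PName}, so (PName)⁺ = {PName}.
The closure contains neither all of R1 = {AuthID, PName} nor all of R2 = {Title, Price, PName, Year, PubID, AName}, so the common attributes are not a superkey of either fragment. The join is lossy.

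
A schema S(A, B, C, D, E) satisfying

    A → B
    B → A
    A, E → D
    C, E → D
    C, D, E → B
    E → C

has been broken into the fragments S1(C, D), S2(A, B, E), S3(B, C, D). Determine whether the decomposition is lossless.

Chase test. Columns are A, B, C, D, E; row i has aⱼ where attribute j ∈ Si, else bᵢⱼ.
Initial tableau (one row per fragment):
  row 1: b11 b12 a3 a4 b15
  row 2: a1 a2 b23 b24 a5
  row 3: b31 a2 a3 a4 b35
Rows 2 and 3 agree on B; apply B→A and equate their A entries.
No row becomes fully distinguished — the join is lossy.

No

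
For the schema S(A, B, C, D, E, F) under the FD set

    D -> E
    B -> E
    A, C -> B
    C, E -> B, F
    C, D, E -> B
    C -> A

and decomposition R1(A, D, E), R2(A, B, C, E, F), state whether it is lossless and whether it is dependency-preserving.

Lossless test: (A, E)⁺ = {A, E}, which is a superkey of neither fragment — lossy.
Dependency preservation: C, D, E → B is not contained in any single fragment, but the restricted closure of its left-hand side across the fragments still reaches the right-hand side; the remaining FDs each lie inside some fragment. All dependencies are preserved.

lossy but dependency-preserving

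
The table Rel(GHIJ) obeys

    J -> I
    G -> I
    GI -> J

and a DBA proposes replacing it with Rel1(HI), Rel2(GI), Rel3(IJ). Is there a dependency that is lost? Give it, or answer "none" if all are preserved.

GI -> J

Check GI → J: no single fragment contains all of {GIJ}, and the restricted closure of {GI} across the fragments never reaches {J}.
J → I is preserved.
G → I is preserved.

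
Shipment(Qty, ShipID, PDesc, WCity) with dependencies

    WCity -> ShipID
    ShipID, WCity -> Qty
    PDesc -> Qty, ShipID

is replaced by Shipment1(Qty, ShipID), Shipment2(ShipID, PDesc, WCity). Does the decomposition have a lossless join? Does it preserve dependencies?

Lossless test: (ShipID)⁺ = {ShipID}, which is a superkey of neither fragment — lossy.
Dependency preservation: the restricted closure of {ShipID, WCity} across the fragments never reaches {Qty}, so ShipID, WCity → Qty cannot be enforced without a join — not preserved.

lossy and not dependency-preserving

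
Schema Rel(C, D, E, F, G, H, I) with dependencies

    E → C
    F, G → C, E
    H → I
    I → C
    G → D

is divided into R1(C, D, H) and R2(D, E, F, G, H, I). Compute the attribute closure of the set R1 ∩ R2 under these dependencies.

R1 ∩ R2 = {D, H}.
H → I applies, adding I
I → C applies, adding C
Closure: {C, D, H, I}.

C, D, H, I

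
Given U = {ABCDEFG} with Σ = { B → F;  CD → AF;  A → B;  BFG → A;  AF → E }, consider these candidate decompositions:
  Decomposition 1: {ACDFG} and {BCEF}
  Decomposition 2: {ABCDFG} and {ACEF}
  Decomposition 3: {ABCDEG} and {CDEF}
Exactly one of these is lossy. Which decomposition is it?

Decomposition 1: common = {CF}, closure = {CF} → lossy.
Decomposition 2: common = {ACF}, closure = {ABCEF} → lossless.
Decomposition 3: common = {CDE}, closure = {ABCDEF} → lossless.

Decomposition 1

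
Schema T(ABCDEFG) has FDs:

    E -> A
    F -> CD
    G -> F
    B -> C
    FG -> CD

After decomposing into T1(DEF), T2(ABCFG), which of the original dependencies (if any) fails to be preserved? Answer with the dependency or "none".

E -> A

Check E → A: no single fragment contains all of {AE}, and the restricted closure of {E} across the fragments never reaches {A}.
F → CD is preserved.
G → F is preserved.
B → C is preserved.
FG → CD is preserved.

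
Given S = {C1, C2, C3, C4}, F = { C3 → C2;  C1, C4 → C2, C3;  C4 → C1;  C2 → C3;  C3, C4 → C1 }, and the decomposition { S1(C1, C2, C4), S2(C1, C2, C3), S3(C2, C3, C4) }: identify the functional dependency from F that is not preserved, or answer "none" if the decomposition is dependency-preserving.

none

C3 → C2 lies within S2.
C1, C4 → C2, C3: restricted closure across fragments reaches C2, C3.
C4 → C1 lies within S1.
C2 → C3 lies within S2.
C3, C4 → C1: restricted closure across fragments reaches C1.
Every dependency is enforceable on the fragments, so the decomposition is dependency-preserving.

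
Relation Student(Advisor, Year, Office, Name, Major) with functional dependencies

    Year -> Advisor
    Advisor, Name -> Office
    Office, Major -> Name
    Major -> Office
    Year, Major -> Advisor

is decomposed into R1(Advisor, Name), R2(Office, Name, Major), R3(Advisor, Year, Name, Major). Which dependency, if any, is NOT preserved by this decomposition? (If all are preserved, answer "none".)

Check Advisor, Name → Office: no single fragment contains all of {Advisor, Office, Name}, and the restricted closure of {Advisor, Name} across the fragments never reaches {Office}.
Year → Advisor is preserved.
Office, Major → Name is preserved.
Major → Office is preserved.
Year, Major → Advisor is preserved.

Advisor, Name -> Office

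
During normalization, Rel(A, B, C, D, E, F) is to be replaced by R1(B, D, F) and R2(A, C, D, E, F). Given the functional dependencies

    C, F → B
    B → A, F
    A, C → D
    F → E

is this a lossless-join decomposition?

Common attributes: R1 ∩ R2 = {D, F}.
Closure of {D, F}: F → E applies, adding E. So (D, F)⁺ = {D, E, F}.
The closure contains neither all of R1 = {B, D, F} nor all of R2 = {A, C, D, E, F}, so the common attributes are not a superkey of either fragment. The join is lossy.

No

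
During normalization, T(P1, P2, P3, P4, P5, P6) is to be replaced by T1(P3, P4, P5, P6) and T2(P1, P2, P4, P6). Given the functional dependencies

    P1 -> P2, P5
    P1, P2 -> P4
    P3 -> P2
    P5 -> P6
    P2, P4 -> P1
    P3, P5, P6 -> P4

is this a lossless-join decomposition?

Common attributes: T1 ∩ T2 = {P4, P6}.
No dependency enlarges {P4, P6}, so (P4, P6)⁺ = {P4, P6}.
The closure contains neither all of T1 = {P3, P4, P5, P6} nor all of T2 = {P1, P2, P4, P6}, so the common attributes are not a superkey of either fragment. The join is lossy.

No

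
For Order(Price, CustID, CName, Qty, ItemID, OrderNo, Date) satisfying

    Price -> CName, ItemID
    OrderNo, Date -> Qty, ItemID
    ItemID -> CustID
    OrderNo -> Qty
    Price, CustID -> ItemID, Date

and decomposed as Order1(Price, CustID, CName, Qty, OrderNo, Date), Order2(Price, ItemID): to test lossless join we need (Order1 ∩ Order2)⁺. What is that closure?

Price, CustID, CName, ItemID, Date

Order1 ∩ Order2 = {Price}.
Price → CName, ItemID applies, adding CName, ItemID
ItemID → CustID applies, adding CustID
Price, CustID → ItemID, Date applies, adding Date
Closure: {Price, CustID, CName, ItemID, Date}.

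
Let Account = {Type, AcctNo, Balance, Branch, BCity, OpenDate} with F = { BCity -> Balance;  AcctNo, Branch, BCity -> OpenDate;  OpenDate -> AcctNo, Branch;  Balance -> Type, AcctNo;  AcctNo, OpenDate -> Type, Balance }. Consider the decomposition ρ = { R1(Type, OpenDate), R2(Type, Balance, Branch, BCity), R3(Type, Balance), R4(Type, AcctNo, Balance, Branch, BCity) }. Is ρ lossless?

No

Chase test. Columns are Type, AcctNo, Balance, Branch, BCity, OpenDate; row i has aⱼ where attribute j ∈ Ri, else bᵢⱼ.
Initial tableau (one row per fragment):
  row 1: a1 b12 b13 b14 b15 a6
  row 2: a1 b22 a3 a4 a5 b26
  row 3: a1 b32 a3 b34 b35 b36
  row 4: a1 a2 a3 a4 a5 b46
Rows 2 and 3 agree on Balance; apply Balance→Type, AcctNo and equate their Type, AcctNo entries.
Rows 2 and 4 agree on Balance; apply Balance→Type, AcctNo and equate their Type, AcctNo entries.
Rows 2 and 4 agree on AcctNo, Branch, BCity; apply AcctNo, Branch, BCity→OpenDate and equate their OpenDate entries.
No row becomes fully distinguished — the join is lossy.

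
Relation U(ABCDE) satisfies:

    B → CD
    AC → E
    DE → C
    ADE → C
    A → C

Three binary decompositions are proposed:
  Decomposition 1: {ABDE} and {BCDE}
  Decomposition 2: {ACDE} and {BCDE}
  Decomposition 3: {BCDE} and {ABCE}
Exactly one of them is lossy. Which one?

Decomposition 1: common = {BDE}, closure = {BCDE} → lossless.
Decomposition 2: common = {CDE}, closure = {CDE} → lossy.
Decomposition 3: common = {BCE}, closure = {BCDE} → lossless.

Decomposition 2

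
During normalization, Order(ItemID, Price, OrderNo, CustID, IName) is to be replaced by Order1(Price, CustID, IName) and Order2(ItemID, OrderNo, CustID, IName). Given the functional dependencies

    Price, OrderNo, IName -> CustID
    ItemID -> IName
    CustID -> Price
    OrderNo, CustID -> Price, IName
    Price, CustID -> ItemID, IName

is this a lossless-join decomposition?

Yes

Common attributes: Order1 ∩ Order2 = {CustID, IName}.
Closure of {CustID, IName}: CustID → Price applies, adding Price; Price, CustID → ItemID, IName applies, adding ItemID. So (CustID, IName)⁺ = {ItemID, Price, CustID, IName}.
This closure contains every attribute of Order1, so Order1 ∩ Order2 → Order1. The join is lossless.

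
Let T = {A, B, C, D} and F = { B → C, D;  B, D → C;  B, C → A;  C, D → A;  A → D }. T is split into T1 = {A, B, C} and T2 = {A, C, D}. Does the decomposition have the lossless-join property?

Common attributes: T1 ∩ T2 = {A, C}.
Closure of {A, C}: A → D applies, adding D. So (A, C)⁺ = {A, C, D}.
This closure contains every attribute of T2, so T1 ∩ T2 → T2. The join is lossless.

Yes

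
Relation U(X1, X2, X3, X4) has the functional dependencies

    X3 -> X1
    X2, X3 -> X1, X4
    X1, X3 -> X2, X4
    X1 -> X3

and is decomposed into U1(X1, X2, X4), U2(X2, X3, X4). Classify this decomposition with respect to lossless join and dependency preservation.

Lossless test: (X2, X4)⁺ = {X2, X4}, which is a superkey of neither fragment — lossy.
Dependency preservation: the restricted closure of {X3} across the fragments never reaches {X1}, so X3 → X1 cannot be enforced without a join — not preserved.

lossy and not dependency-preserving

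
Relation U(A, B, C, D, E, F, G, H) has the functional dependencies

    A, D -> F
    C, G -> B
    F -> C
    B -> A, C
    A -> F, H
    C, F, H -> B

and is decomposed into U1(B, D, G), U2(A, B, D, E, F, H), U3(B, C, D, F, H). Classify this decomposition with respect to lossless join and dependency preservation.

lossy and not dependency-preserving

Lossless test (chase): Rows 2 and 3 agree on F; apply F→C and equate their C entries. Rows 1 and 2 agree on B; apply B→A, C and equate their A, C entries. Rows 1 and 3 agree on B; apply B→A, C and equate their A, C entries. Rows 1 and 2 agree on A; apply A→F, H and equate their F, H entries. No row becomes fully distinguished — the join is lossy.
Dependency preservation: the restricted closure of {C, G} across the fragments never reaches {B}, so C, G → B cannot be enforced without a join — not preserved.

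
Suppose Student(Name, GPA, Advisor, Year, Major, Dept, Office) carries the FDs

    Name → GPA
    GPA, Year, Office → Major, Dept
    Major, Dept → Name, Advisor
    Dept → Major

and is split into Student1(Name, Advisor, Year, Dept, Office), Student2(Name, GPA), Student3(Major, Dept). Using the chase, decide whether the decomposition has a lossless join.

Yes

Chase test. Columns are Name, GPA, Advisor, Year, Major, Dept, Office; row i has aⱼ where attribute j ∈ Studenti, else bᵢⱼ.
Initial tableau (one row per fragment):
  row 1: a1 b12 a3 a4 b15 a6 a7
  row 2: a1 a2 b23 b24 b25 b26 b27
  row 3: b31 b32 b33 b34 a5 a6 b37
Rows 1 and 2 agree on Name; apply Name→GPA and equate their GPA entries.
Rows 1 and 3 agree on Dept; apply Dept→Major and equate their Major entries.
Rows 1 and 3 agree on Major, Dept; apply Major, Dept→Name, Advisor and equate their Name, Advisor entries.
Rows 1 and 3 agree on Name; apply Name→GPA and equate their GPA entries.
Row 1 is now all distinguished symbols — the join is lossless.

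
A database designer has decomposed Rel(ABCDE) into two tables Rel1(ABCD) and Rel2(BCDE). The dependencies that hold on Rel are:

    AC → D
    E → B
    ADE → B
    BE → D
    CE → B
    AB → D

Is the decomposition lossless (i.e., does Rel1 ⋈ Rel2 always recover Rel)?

No

Common attributes: Rel1 ∩ Rel2 = {BCD}.
No dependency enlarges {BCD}, so (BCD)⁺ = {BCD}.
The closure contains neither all of Rel1 = {ABCD} nor all of Rel2 = {BCDE}, so the common attributes are not a superkey of either fragment. The join is lossy.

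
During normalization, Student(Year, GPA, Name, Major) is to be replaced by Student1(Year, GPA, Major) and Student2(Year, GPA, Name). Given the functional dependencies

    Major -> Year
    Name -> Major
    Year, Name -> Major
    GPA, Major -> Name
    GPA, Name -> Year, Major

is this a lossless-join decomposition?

Common attributes: Student1 ∩ Student2 = {Year, GPA}.
No dependency enlarges {Year, GPA}, so (Year, GPA)⁺ = {Year, GPA}.
The closure contains neither all of Student1 = {Year, GPA, Major} nor all of Student2 = {Year, GPA, Name}, so the common attributes are not a superkey of either fragment. The join is lossy.

No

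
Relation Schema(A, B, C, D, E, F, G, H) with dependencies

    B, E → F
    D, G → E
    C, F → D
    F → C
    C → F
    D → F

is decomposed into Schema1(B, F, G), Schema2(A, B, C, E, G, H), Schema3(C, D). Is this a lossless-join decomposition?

No

Chase test. Columns are A, B, C, D, E, F, G, H; row i has aⱼ where attribute j ∈ Schemai, else bᵢⱼ.
Initial tableau (one row per fragment):
  row 1: b11 a2 b13 b14 b15 a6 a7 b18
  row 2: a1 a2 a3 b24 a5 b26 a7 a8
  row 3: b31 b32 a3 a4 b35 b36 b37 b38
Rows 2 and 3 agree on C; apply C→F and equate their F entries.
Rows 2 and 3 agree on C, F; apply C, F→D and equate their D entries.
No row becomes fully distinguished — the join is lossy.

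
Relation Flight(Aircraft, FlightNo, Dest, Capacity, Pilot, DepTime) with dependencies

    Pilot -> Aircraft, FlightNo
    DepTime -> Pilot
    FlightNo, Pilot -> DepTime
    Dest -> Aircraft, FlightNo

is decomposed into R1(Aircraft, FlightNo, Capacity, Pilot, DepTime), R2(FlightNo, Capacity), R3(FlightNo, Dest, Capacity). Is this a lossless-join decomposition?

No

Chase test. Columns are Aircraft, FlightNo, Dest, Capacity, Pilot, DepTime; row i has aⱼ where attribute j ∈ Ri, else bᵢⱼ.
Initial tableau (one row per fragment):
  row 1: a1 a2 b13 a4 a5 a6
  row 2: b21 a2 b23 a4 b25 b26
  row 3: b31 a2 a3 a4 b35 b36
No row becomes fully distinguished — the join is lossy.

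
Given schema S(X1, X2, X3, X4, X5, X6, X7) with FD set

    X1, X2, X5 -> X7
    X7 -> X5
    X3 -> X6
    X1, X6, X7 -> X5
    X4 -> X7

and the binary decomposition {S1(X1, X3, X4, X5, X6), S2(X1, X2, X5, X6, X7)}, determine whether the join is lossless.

Common attributes: S1 ∩ S2 = {X1, X5, X6}.
No dependency enlarges {X1, X5, X6}, so (X1, X5, X6)⁺ = {X1, X5, X6}.
The closure contains neither all of S1 = {X1, X3, X4, X5, X6} nor all of S2 = {X1, X2, X5, X6, X7}, so the common attributes are not a superkey of either fragment. The join is lossy.

No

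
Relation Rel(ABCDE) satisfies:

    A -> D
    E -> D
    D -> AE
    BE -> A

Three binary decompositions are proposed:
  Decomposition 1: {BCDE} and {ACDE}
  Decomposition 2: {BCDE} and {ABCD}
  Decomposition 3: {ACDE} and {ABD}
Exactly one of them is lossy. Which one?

Decomposition 1: common = {CDE}, closure = {ACDE} → lossless.
Decomposition 2: common = {BCD}, closure = {ABCDE} → lossless.
Decomposition 3: common = {AD}, closure = {ADE} → lossy.

Decomposition 3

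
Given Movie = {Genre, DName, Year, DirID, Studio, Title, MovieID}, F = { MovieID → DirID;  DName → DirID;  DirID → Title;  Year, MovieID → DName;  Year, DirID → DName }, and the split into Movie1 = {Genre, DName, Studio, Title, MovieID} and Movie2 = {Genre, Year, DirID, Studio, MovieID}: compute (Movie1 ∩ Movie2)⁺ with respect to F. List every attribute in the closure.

Movie1 ∩ Movie2 = {Genre, Studio, MovieID}.
MovieID → DirID applies, adding DirID
DirID → Title applies, adding Title
Closure: {Genre, DirID, Studio, Title, MovieID}.

Genre, DirID, Studio, Title, MovieID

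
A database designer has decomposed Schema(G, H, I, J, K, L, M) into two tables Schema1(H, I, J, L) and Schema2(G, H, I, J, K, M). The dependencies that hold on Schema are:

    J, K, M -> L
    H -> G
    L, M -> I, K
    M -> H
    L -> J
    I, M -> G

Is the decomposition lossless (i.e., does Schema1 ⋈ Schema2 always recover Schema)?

No

Common attributes: Schema1 ∩ Schema2 = {H, I, J}.
Closure of {H, I, J}: H → G applies, adding G. So (H, I, J)⁺ = {G, H, I, J}.
The closure contains neither all of Schema1 = {H, I, J, L} nor all of Schema2 = {G, H, I, J, K, M}, so the common attributes are not a superkey of either fragment. The join is lossy.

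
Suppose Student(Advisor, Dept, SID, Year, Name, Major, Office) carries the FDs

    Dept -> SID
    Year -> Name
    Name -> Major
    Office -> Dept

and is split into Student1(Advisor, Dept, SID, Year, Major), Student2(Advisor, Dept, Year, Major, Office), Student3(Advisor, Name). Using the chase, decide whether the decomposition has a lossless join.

No

Chase test. Columns are Advisor, Dept, SID, Year, Name, Major, Office; row i has aⱼ where attribute j ∈ Studenti, else bᵢⱼ.
Initial tableau (one row per fragment):
  row 1: a1 a2 a3 a4 b15 a6 b17
  row 2: a1 a2 b23 a4 b25 a6 a7
  row 3: a1 b32 b33 b34 a5 b36 b37
Rows 1 and 2 agree on Dept; apply Dept→SID and equate their SID entries.
Rows 1 and 2 agree on Year; apply Year→Name and equate their Name entries.
No row becomes fully distinguished — the join is lossy.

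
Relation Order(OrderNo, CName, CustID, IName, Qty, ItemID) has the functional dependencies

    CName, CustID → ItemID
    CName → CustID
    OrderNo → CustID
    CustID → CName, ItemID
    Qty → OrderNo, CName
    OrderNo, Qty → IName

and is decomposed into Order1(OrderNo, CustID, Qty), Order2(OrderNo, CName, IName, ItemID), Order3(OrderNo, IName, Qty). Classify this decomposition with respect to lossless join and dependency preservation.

lossless but not dependency-preserving

Lossless test (chase): Rows 1 and 2 agree on OrderNo; apply OrderNo→CustID and equate their CustID entries. Rows 1 and 3 agree on OrderNo; apply OrderNo→CustID and equate their CustID entries. Rows 1 and 2 agree on CustID; apply CustID→CName, ItemID and equate their CName, ItemID entries. Rows 1 and 3 agree on CustID; apply CustID→CName, ItemID and equate their CName, ItemID entries. Rows 1 and 3 agree on OrderNo, Qty; apply OrderNo, Qty→IName and equate their IName entries. Row 1 is now all distinguished symbols — the join is lossless.
Dependency preservation: the restricted closure of {CName} across the fragments never reaches {CustID}, so CName → CustID cannot be enforced without a join — not preserved.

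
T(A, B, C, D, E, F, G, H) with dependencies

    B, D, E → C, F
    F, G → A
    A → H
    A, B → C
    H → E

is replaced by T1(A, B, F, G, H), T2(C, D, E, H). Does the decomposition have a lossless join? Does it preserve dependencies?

Lossless test: (H)⁺ = {E, H}, which is a superkey of neither fragment — lossy.
Dependency preservation: the restricted closure of {B, D, E} across the fragments never reaches {C, F}, so B, D, E → C, F cannot be enforced without a join — not preserved.

lossy and not dependency-preserving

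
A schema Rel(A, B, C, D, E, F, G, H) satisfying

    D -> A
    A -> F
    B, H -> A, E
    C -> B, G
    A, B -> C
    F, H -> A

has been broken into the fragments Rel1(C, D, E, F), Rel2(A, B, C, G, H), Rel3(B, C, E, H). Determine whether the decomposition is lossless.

Chase test. Columns are A, B, C, D, E, F, G, H; row i has aⱼ where attribute j ∈ Reli, else bᵢⱼ.
Initial tableau (one row per fragment):
  row 1: b11 b12 a3 a4 a5 a6 b17 b18
  row 2: a1 a2 a3 b24 b25 b26 a7 a8
  row 3: b31 a2 a3 b34 a5 b36 b37 a8
Rows 2 and 3 agree on B, H; apply B, H→A, E and equate their A, E entries.
Rows 1 and 2 agree on C; apply C→B, G and equate their B, G entries.
Rows 1 and 3 agree on C; apply C→B, G and equate their B, G entries.
Rows 2 and 3 agree on A; apply A→F and equate their F entries.
No row becomes fully distinguished — the join is lossy.

No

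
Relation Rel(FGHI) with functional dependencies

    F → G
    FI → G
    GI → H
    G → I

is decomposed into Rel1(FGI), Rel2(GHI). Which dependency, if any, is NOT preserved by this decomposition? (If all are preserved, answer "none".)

none

F → G lies within Rel1.
FI → G lies within Rel1.
GI → H lies within Rel2.
G → I lies within Rel1.
Every dependency is enforceable on the fragments, so the decomposition is dependency-preserving.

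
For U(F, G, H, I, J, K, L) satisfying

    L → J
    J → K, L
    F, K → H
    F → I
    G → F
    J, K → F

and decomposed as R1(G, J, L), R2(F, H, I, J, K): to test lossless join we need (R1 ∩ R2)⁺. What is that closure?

R1 ∩ R2 = {J}.
J → K, L applies, adding K, L
J, K → F applies, adding F
F, K → H applies, adding H
F → I applies, adding I
Closure: {F, H, I, J, K, L}.

F, H, I, J, K, L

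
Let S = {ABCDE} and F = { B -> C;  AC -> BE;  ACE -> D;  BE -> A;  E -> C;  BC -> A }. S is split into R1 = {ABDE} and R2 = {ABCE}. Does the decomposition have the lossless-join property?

Yes

Common attributes: R1 ∩ R2 = {ABE}.
Closure of {ABE}: B → C applies, adding C; ACE → D applies, adding D. So (ABE)⁺ = {ABCDE}.
This closure contains every attribute of R1, so R1 ∩ R2 → R1. The join is lossless.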